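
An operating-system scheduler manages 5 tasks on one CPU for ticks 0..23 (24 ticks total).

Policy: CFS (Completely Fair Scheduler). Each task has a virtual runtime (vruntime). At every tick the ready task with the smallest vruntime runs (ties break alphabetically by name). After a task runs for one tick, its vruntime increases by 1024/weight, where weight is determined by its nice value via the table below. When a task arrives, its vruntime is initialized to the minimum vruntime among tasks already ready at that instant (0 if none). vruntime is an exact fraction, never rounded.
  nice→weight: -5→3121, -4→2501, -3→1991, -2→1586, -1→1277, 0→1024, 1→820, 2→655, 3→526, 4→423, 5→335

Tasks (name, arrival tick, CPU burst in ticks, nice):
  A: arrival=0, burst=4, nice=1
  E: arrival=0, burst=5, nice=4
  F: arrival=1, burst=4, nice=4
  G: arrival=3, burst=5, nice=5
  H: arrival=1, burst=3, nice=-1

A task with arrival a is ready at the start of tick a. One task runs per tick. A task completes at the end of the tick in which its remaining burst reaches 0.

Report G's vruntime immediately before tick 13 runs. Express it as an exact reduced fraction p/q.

t=0: vr[A=0 E=0] → run A
t=1: vr[A=256/205 E=0 F=0 H=0] → run E
t=2: vr[A=256/205 E=1024/423 F=0 H=0] → run F
t=3: vr[A=256/205 E=1024/423 F=1024/423 G=0 H=0] → run G
t=4: vr[A=256/205 E=1024/423 F=1024/423 G=1024/335 H=0] → run H
t=5: vr[A=256/205 E=1024/423 F=1024/423 G=1024/335 H=1024/1277] → run H
t=6: vr[A=256/205 E=1024/423 F=1024/423 G=1024/335 H=2048/1277] → run A
t=7: vr[A=512/205 E=1024/423 F=1024/423 G=1024/335 H=2048/1277] → run H
t=8: vr[A=512/205 E=1024/423 F=1024/423 G=1024/335] → run E
t=9: vr[A=512/205 E=2048/423 F=1024/423 G=1024/335] → run F
t=10: vr[A=512/205 E=2048/423 F=2048/423 G=1024/335] → run A
t=11: vr[A=768/205 E=2048/423 F=2048/423 G=1024/335] → run G
t=12: vr[A=768/205 E=2048/423 F=2048/423 G=2048/335] → run A
t=13: vr[E=2048/423 F=2048/423 G=2048/335] → run E
t=14: vr[E=1024/141 F=2048/423 G=2048/335] → run F
t=15: vr[E=1024/141 F=1024/141 G=2048/335] → run G
t=16: vr[E=1024/141 F=1024/141 G=3072/335] → run E
t=17: vr[E=4096/423 F=1024/141 G=3072/335] → run F
t=18: vr[E=4096/423 G=3072/335] → run G
t=19: vr[E=4096/423 G=4096/335] → run E
t=20: vr[G=4096/335] → run G
t=21: (idle)
t=22: (idle)
t=23: (idle)

vruntime(G, start of tick 13) = 2048/335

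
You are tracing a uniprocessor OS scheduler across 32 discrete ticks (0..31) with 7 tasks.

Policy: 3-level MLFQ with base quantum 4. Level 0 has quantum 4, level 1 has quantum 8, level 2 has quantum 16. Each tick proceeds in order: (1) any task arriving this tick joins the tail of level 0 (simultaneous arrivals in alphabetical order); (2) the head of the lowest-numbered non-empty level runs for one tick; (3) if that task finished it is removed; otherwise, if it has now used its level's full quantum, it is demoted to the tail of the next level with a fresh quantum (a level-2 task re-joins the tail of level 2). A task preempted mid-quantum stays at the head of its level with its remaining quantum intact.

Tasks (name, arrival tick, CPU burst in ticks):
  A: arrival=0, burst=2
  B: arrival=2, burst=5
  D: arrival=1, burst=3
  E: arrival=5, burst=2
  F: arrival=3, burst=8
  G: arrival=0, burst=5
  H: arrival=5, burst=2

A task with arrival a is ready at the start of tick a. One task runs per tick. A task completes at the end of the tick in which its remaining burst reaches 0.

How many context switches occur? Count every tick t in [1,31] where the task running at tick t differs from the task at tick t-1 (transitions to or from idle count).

t=0: L0/L1/L2 = AG/-/- → run A
t=1: L0/L1/L2 = AGD/-/- → run A
t=2: L0/L1/L2 = GDB/-/- → run G
t=3: L0/L1/L2 = GDBF/-/- → run G
t=4: L0/L1/L2 = GDBF/-/- → run G
t=5: L0/L1/L2 = GDBFEH/-/- → run G
t=6: L0/L1/L2 = DBFEH/G/- → run D
t=7: L0/L1/L2 = DBFEH/G/- → run D
t=8: L0/L1/L2 = DBFEH/G/- → run D
t=9: L0/L1/L2 = BFEH/G/- → run B
t=10: L0/L1/L2 = BFEH/G/- → run B
t=11: L0/L1/L2 = BFEH/G/- → run B
t=12: L0/L1/L2 = BFEH/G/- → run B
t=13: L0/L1/L2 = FEH/GB/- → run F
t=14: L0/L1/L2 = FEH/GB/- → run F
t=15: L0/L1/L2 = FEH/GB/- → run F
t=16: L0/L1/L2 = FEH/GB/- → run F
t=17: L0/L1/L2 = EH/GBF/- → run E
t=18: L0/L1/L2 = EH/GBF/- → run E
t=19: L0/L1/L2 = H/GBF/- → run H
t=20: L0/L1/L2 = H/GBF/- → run H
t=21: L0/L1/L2 = -/GBF/- → run G
t=22: L0/L1/L2 = -/BF/- → run B
t=23: L0/L1/L2 = -/F/- → run F
t=24: L0/L1/L2 = -/F/- → run F
t=25: L0/L1/L2 = -/F/- → run F
t=26: L0/L1/L2 = -/F/- → run F
t=27: (idle)
t=28: (idle)
t=29: (idle)
t=30: (idle)
t=31: (idle)

context switches = 10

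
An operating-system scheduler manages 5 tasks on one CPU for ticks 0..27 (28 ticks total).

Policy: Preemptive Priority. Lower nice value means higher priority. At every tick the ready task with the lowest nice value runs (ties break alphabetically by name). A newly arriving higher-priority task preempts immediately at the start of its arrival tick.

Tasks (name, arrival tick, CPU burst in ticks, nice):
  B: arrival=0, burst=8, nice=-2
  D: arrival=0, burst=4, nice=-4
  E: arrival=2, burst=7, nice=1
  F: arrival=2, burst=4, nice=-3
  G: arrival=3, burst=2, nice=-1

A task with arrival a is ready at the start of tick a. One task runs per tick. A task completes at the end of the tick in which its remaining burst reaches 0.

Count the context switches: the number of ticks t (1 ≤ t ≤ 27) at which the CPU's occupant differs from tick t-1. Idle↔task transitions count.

t=0: ready={B,D} → run D
t=1: ready={B,D} → run D
t=2: ready={B,D,E,F} → run D
t=3: ready={B,D,E,F,G} → run D
t=4: ready={B,E,F,G} → run F
t=5: ready={B,E,F,G} → run F
t=6: ready={B,E,F,G} → run F
t=7: ready={B,E,F,G} → run F
t=8: ready={B,E,G} → run B
t=9: ready={B,E,G} → run B
t=10: ready={B,E,G} → run B
t=11: ready={B,E,G} → run B
t=12: ready={B,E,G} → run B
t=13: ready={B,E,G} → run B
t=14: ready={B,E,G} → run B
t=15: ready={B,E,G} → run B
t=16: ready={E,G} → run G
t=17: ready={E,G} → run G
t=18: ready={E} → run E
t=19: ready={E} → run E
t=20: ready={E} → run E
t=21: ready={E} → run E
t=22: ready={E} → run E
t=23: ready={E} → run E
t=24: ready={E} → run E
t=25: (idle)
t=26: (idle)
t=27: (idle)

context switches = 5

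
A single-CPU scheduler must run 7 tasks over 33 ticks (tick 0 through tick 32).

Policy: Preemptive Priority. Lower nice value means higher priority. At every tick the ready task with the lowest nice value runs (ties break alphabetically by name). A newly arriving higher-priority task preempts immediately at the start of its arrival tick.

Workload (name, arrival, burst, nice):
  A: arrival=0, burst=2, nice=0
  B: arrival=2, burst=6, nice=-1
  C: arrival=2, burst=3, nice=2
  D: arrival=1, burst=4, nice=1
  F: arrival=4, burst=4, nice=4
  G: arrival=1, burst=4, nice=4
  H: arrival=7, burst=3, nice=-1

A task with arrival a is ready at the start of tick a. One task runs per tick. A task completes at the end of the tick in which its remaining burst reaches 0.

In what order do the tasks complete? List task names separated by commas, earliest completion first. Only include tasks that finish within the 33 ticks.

t=0: ready={A} → run A
t=1: ready={A,D,G} → run A
t=2: ready={B,C,D,G} → run B
t=3: ready={B,C,D,G} → run B
t=4: ready={B,C,D,F,G} → run B
t=5: ready={B,C,D,F,G} → run B
t=6: ready={B,C,D,F,G} → run B
t=7: ready={B,C,D,F,G,H} → run B
t=8: ready={C,D,F,G,H} → run H
t=9: ready={C,D,F,G,H} → run H
t=10: ready={C,D,F,G,H} → run H
t=11: ready={C,D,F,G} → run D
t=12: ready={C,D,F,G} → run D
t=13: ready={C,D,F,G} → run D
t=14: ready={C,D,F,G} → run D
t=15: ready={C,F,G} → run C
t=16: ready={C,F,G} → run C
t=17: ready={C,F,G} → run C
t=18: ready={F,G} → run F
t=19: ready={F,G} → run F
t=20: ready={F,G} → run F
t=21: ready={F,G} → run F
t=22: ready={G} → run G
t=23: ready={G} → run G
t=24: ready={G} → run G
t=25: ready={G} → run G
t=26: (idle)
t=27: (idle)
t=28: (idle)
t=29: (idle)
t=30: (idle)
t=31: (idle)
t=32: (idle)

completion order = A, B, H, D, C, F, G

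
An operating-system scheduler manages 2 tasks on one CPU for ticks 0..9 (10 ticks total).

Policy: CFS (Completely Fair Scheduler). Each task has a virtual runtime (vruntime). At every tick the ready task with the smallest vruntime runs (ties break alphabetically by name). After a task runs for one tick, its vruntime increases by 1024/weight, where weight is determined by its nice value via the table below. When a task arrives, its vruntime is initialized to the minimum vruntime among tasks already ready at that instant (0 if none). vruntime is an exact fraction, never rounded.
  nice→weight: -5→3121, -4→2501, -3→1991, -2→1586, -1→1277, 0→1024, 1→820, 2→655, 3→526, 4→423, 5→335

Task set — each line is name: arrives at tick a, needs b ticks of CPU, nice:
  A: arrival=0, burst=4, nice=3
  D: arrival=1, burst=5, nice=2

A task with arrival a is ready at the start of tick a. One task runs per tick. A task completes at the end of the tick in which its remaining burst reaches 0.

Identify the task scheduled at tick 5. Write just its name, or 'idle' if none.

t=0: vr[A=0] → run A
t=1: vr[A=512/263 D=512/263] → run A
t=2: vr[A=1024/263 D=512/263] → run D
t=3: vr[A=1024/263 D=604672/172265] → run D
t=4: vr[A=1024/263 D=873984/172265] → run A
t=5: vr[A=1536/263 D=873984/172265] → run D
t=6: vr[A=1536/263 D=1143296/172265] → run A
t=7: vr[D=1143296/172265] → run D
t=8: vr[D=1412608/172265] → run D
t=9: (idle)

running at tick 5 = D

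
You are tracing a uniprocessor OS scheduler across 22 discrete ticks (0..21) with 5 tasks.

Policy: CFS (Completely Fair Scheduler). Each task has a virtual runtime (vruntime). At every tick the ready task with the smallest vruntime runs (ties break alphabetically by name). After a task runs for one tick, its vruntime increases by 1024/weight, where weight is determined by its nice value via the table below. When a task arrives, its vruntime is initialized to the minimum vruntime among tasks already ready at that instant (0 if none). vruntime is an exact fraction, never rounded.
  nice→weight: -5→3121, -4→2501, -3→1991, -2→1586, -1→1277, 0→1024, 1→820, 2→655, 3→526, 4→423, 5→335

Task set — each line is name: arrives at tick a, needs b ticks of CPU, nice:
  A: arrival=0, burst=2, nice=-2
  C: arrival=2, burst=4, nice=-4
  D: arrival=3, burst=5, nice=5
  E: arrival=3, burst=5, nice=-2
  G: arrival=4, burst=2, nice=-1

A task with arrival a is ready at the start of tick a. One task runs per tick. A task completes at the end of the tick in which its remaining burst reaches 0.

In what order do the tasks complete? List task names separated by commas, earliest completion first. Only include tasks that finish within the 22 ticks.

t=0: vr[A=0] → run A
t=1: vr[A=512/793] → run A
t=2: vr[C=0] → run C
t=3: vr[C=1024/2501 D=1024/2501 E=1024/2501] → run C
t=4: vr[C=2048/2501 D=1024/2501 E=1024/2501 G=1024/2501] → run D
t=5: vr[C=2048/2501 D=2904064/837835 E=1024/2501 G=1024/2501] → run E
t=6: vr[C=2048/2501 D=2904064/837835 E=34304/32513 G=1024/2501] → run G
t=7: vr[C=2048/2501 D=2904064/837835 E=34304/32513 G=3868672/3193777] → run C
t=8: vr[C=3072/2501 D=2904064/837835 E=34304/32513 G=3868672/3193777] → run E
t=9: vr[C=3072/2501 D=2904064/837835 E=55296/32513 G=3868672/3193777] → run G
t=10: vr[C=3072/2501 D=2904064/837835 E=55296/32513] → run C
t=11: vr[D=2904064/837835 E=55296/32513] → run E
t=12: vr[D=2904064/837835 E=76288/32513] → run E
t=13: vr[D=2904064/837835 E=97280/32513] → run E
t=14: vr[D=2904064/837835] → run D
t=15: vr[D=5465088/837835] → run D
t=16: vr[D=8026112/837835] → run D
t=17: vr[D=10587136/837835] → run D
t=18: (idle)
t=19: (idle)
t=20: (idle)
t=21: (idle)

completion order = A, G, C, E, D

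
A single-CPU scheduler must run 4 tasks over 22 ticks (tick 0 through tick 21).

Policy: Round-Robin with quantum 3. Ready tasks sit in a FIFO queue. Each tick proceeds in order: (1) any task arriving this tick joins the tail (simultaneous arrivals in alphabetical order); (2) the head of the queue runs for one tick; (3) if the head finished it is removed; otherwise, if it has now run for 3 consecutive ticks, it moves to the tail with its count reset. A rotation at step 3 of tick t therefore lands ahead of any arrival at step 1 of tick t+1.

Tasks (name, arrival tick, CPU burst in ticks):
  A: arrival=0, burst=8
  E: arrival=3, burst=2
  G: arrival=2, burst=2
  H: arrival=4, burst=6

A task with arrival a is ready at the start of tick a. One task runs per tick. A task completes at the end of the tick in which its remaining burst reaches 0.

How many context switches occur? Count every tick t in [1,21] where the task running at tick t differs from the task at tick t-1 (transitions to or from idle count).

context switches = 7

t=0: queue=[A] q_used=0 → run A
t=1: queue=[A] q_used=1 → run A
t=2: queue=[A,G] q_used=2 → run A
t=3: queue=[G,A,E] q_used=0 → run G
t=4: queue=[G,A,E,H] q_used=1 → run G
t=5: queue=[A,E,H] q_used=0 → run A
t=6: queue=[A,E,H] q_used=1 → run A
t=7: queue=[A,E,H] q_used=2 → run A
t=8: queue=[E,H,A] q_used=0 → run E
t=9: queue=[E,H,A] q_used=1 → run E
t=10: queue=[H,A] q_used=0 → run H
t=11: queue=[H,A] q_used=1 → run H
t=12: queue=[H,A] q_used=2 → run H
t=13: queue=[A,H] q_used=0 → run A
t=14: queue=[A,H] q_used=1 → run A
t=15: queue=[H] q_used=0 → run H
t=16: queue=[H] q_used=1 → run H
t=17: queue=[H] q_used=2 → run H
t=18: (idle)
t=19: (idle)
t=20: (idle)
t=21: (idle)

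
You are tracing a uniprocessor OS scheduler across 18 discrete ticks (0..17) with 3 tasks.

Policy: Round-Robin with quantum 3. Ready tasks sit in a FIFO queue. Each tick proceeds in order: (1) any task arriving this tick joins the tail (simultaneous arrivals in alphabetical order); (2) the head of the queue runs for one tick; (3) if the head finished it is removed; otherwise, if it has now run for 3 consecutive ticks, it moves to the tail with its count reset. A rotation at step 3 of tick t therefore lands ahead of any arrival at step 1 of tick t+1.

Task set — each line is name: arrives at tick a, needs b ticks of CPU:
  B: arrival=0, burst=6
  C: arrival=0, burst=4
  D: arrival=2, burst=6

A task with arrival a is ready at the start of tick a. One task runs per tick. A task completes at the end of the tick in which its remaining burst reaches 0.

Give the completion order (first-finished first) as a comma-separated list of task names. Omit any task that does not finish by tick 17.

completion order = B, C, D

t=0: queue=[B,C] q_used=0 → run B
t=1: queue=[B,C] q_used=1 → run B
t=2: queue=[B,C,D] q_used=2 → run B
t=3: queue=[C,D,B] q_used=0 → run C
t=4: queue=[C,D,B] q_used=1 → run C
t=5: queue=[C,D,B] q_used=2 → run C
t=6: queue=[D,B,C] q_used=0 → run D
t=7: queue=[D,B,C] q_used=1 → run D
t=8: queue=[D,B,C] q_used=2 → run D
t=9: queue=[B,C,D] q_used=0 → run B
t=10: queue=[B,C,D] q_used=1 → run B
t=11: queue=[B,C,D] q_used=2 → run B
t=12: queue=[C,D] q_used=0 → run C
t=13: queue=[D] q_used=0 → run D
t=14: queue=[D] q_used=1 → run D
t=15: queue=[D] q_used=2 → run D
t=16: (idle)
t=17: (idle)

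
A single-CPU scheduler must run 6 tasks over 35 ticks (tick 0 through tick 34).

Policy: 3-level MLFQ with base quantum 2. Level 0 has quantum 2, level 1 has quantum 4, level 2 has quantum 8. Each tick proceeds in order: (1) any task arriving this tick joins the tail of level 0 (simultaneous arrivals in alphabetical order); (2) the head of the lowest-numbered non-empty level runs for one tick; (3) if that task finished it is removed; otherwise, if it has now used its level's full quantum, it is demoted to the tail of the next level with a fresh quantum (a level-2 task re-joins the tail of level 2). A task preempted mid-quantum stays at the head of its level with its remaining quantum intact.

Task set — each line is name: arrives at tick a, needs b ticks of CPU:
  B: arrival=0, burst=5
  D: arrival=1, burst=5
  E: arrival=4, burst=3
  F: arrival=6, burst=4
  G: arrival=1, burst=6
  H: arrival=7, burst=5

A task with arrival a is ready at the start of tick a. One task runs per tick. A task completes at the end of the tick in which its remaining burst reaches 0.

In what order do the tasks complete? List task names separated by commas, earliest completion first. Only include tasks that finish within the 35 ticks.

t=0: L0/L1/L2 = B/-/- → run B
t=1: L0/L1/L2 = BDG/-/- → run B
t=2: L0/L1/L2 = DG/B/- → run D
t=3: L0/L1/L2 = DG/B/- → run D
t=4: L0/L1/L2 = GE/BD/- → run G
t=5: L0/L1/L2 = GE/BD/- → run G
t=6: L0/L1/L2 = EF/BDG/- → run E
t=7: L0/L1/L2 = EFH/BDG/- → run E
t=8: L0/L1/L2 = FH/BDGE/- → run F
t=9: L0/L1/L2 = FH/BDGE/- → run F
t=10: L0/L1/L2 = H/BDGEF/- → run H
t=11: L0/L1/L2 = H/BDGEF/- → run H
t=12: L0/L1/L2 = -/BDGEFH/- → run B
t=13: L0/L1/L2 = -/BDGEFH/- → run B
t=14: L0/L1/L2 = -/BDGEFH/- → run B
t=15: L0/L1/L2 = -/DGEFH/- → run D
t=16: L0/L1/L2 = -/DGEFH/- → run D
t=17: L0/L1/L2 = -/DGEFH/- → run D
t=18: L0/L1/L2 = -/GEFH/- → run G
t=19: L0/L1/L2 = -/GEFH/- → run G
t=20: L0/L1/L2 = -/GEFH/- → run G
t=21: L0/L1/L2 = -/GEFH/- → run G
t=22: L0/L1/L2 = -/EFH/- → run E
t=23: L0/L1/L2 = -/FH/- → run F
t=24: L0/L1/L2 = -/FH/- → run F
t=25: L0/L1/L2 = -/H/- → run H
t=26: L0/L1/L2 = -/H/- → run H
t=27: L0/L1/L2 = -/H/- → run H
t=28: (idle)
t=29: (idle)
t=30: (idle)
t=31: (idle)
t=32: (idle)
t=33: (idle)
t=34: (idle)

completion order = B, D, G, E, F, H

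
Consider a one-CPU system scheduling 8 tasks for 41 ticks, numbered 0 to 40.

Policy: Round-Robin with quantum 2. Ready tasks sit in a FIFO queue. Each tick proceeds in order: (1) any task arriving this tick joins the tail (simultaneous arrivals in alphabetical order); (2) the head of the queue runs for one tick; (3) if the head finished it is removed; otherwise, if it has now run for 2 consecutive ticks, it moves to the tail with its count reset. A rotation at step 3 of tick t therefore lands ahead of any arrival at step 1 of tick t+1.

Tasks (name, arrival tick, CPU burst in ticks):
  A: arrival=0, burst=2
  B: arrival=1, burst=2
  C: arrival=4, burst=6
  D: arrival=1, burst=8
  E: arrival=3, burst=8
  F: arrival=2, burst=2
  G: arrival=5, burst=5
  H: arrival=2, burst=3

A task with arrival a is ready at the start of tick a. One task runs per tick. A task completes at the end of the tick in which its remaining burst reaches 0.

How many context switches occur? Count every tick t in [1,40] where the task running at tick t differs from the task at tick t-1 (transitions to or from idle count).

t=0: queue=[A] q_used=0 → run A
t=1: queue=[A,B,D] q_used=1 → run A
t=2: queue=[B,D,F,H] q_used=0 → run B
t=3: queue=[B,D,F,H,E] q_used=1 → run B
t=4: queue=[D,F,H,E,C] q_used=0 → run D
t=5: queue=[D,F,H,E,C,G] q_used=1 → run D
t=6: queue=[F,H,E,C,G,D] q_used=0 → run F
t=7: queue=[F,H,E,C,G,D] q_used=1 → run F
t=8: queue=[H,E,C,G,D] q_used=0 → run H
t=9: queue=[H,E,C,G,D] q_used=1 → run H
t=10: queue=[E,C,G,D,H] q_used=0 → run E
t=11: queue=[E,C,G,D,H] q_used=1 → run E
t=12: queue=[C,G,D,H,E] q_used=0 → run C
t=13: queue=[C,G,D,H,E] q_used=1 → run C
t=14: queue=[G,D,H,E,C] q_used=0 → run G
t=15: queue=[G,D,H,E,C] q_used=1 → run G
t=16: queue=[D,H,E,C,G] q_used=0 → run D
t=17: queue=[D,H,E,C,G] q_used=1 → run D
t=18: queue=[H,E,C,G,D] q_used=0 → run H
t=19: queue=[E,C,G,D] q_used=0 → run E
t=20: queue=[E,C,G,D] q_used=1 → run E
t=21: queue=[C,G,D,E] q_used=0 → run C
t=22: queue=[C,G,D,E] q_used=1 → run C
t=23: queue=[G,D,E,C] q_used=0 → run G
t=24: queue=[G,D,E,C] q_used=1 → run G
t=25: queue=[D,E,C,G] q_used=0 → run D
t=26: queue=[D,E,C,G] q_used=1 → run D
t=27: queue=[E,C,G,D] q_used=0 → run E
t=28: queue=[E,C,G,D] q_used=1 → run E
t=29: queue=[C,G,D,E] q_used=0 → run C
t=30: queue=[C,G,D,E] q_used=1 → run C
t=31: queue=[G,D,E] q_used=0 → run G
t=32: queue=[D,E] q_used=0 → run D
t=33: queue=[D,E] q_used=1 → run D
t=34: queue=[E] q_used=0 → run E
t=35: queue=[E] q_used=1 → run E
t=36: (idle)
t=37: (idle)
t=38: (idle)
t=39: (idle)
t=40: (idle)

context switches = 19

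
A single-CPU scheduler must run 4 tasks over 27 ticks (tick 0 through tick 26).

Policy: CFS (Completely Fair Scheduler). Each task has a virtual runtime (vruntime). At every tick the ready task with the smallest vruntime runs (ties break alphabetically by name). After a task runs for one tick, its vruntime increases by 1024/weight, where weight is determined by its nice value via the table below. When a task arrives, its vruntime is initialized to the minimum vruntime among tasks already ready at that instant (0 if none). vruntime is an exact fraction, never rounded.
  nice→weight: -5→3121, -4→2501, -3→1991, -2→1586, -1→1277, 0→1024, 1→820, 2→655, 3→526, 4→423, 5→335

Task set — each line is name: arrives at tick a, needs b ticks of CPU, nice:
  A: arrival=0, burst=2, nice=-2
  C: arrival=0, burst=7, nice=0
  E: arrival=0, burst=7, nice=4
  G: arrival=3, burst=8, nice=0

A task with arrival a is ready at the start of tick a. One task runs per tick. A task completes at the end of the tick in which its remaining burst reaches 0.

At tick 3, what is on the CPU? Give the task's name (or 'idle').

running at tick 3 = A

t=0: vr[A=0 C=0 E=0] → run A
t=1: vr[A=512/793 C=0 E=0] → run C
t=2: vr[A=512/793 C=1 E=0] → run E
t=3: vr[A=512/793 C=1 E=1024/423 G=512/793] → run A
t=4: vr[C=1 E=1024/423 G=512/793] → run G
t=5: vr[C=1 E=1024/423 G=1305/793] → run C
t=6: vr[C=2 E=1024/423 G=1305/793] → run G
t=7: vr[C=2 E=1024/423 G=2098/793] → run C
t=8: vr[C=3 E=1024/423 G=2098/793] → run E
t=9: vr[C=3 E=2048/423 G=2098/793] → run G
t=10: vr[C=3 E=2048/423 G=2891/793] → run C
t=11: vr[C=4 E=2048/423 G=2891/793] → run G
t=12: vr[C=4 E=2048/423 G=3684/793] → run C
t=13: vr[C=5 E=2048/423 G=3684/793] → run G
t=14: vr[C=5 E=2048/423 G=4477/793] → run E
t=15: vr[C=5 E=1024/141 G=4477/793] → run C
t=16: vr[C=6 E=1024/141 G=4477/793] → run G
t=17: vr[C=6 E=1024/141 G=5270/793] → run C
t=18: vr[E=1024/141 G=5270/793] → run G
t=19: vr[E=1024/141 G=6063/793] → run E
t=20: vr[E=4096/423 G=6063/793] → run G
t=21: vr[E=4096/423] → run E
t=22: vr[E=5120/423] → run E
t=23: vr[E=2048/141] → run E
t=24: (idle)
t=25: (idle)
t=26: (idle)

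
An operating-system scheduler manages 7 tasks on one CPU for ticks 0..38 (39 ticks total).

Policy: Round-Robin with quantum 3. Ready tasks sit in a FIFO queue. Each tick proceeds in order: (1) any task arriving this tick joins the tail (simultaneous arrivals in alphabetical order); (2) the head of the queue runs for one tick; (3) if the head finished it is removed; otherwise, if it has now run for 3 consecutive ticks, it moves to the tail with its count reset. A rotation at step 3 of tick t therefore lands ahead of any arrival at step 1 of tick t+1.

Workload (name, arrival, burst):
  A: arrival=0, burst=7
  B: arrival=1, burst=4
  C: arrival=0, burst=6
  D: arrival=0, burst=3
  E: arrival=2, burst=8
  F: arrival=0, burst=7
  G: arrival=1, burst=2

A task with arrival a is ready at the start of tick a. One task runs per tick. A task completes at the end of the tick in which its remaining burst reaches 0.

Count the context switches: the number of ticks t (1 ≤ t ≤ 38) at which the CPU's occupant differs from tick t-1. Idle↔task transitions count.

t=0: queue=[A,C,D,F] q_used=0 → run A
t=1: queue=[A,C,D,F,B,G] q_used=1 → run A
t=2: queue=[A,C,D,F,B,G,E] q_used=2 → run A
t=3: queue=[C,D,F,B,G,E,A] q_used=0 → run C
t=4: queue=[C,D,F,B,G,E,A] q_used=1 → run C
t=5: queue=[C,D,F,B,G,E,A] q_used=2 → run C
t=6: queue=[D,F,B,G,E,A,C] q_used=0 → run D
t=7: queue=[D,F,B,G,E,A,C] q_used=1 → run D
t=8: queue=[D,F,B,G,E,A,C] q_used=2 → run D
t=9: queue=[F,B,G,E,A,C] q_used=0 → run F
t=10: queue=[F,B,G,E,A,C] q_used=1 → run F
t=11: queue=[F,B,G,E,A,C] q_used=2 → run F
t=12: queue=[B,G,E,A,C,F] q_used=0 → run B
t=13: queue=[B,G,E,A,C,F] q_used=1 → run B
t=14: queue=[B,G,E,A,C,F] q_used=2 → run B
t=15: queue=[G,E,A,C,F,B] q_used=0 → run G
t=16: queue=[G,E,A,C,F,B] q_used=1 → run G
t=17: queue=[E,A,C,F,B] q_used=0 → run E
t=18: queue=[E,A,C,F,B] q_used=1 → run E
t=19: queue=[E,A,C,F,B] q_used=2 → run E
t=20: queue=[A,C,F,B,E] q_used=0 → run A
t=21: queue=[A,C,F,B,E] q_used=1 → run A
t=22: queue=[A,C,F,B,E] q_used=2 → run A
t=23: queue=[C,F,B,E,A] q_used=0 → run C
t=24: queue=[C,F,B,E,A] q_used=1 → run C
t=25: queue=[C,F,B,E,A] q_used=2 → run C
t=26: queue=[F,B,E,A] q_used=0 → run F
t=27: queue=[F,B,E,A] q_used=1 → run F
t=28: queue=[F,B,E,A] q_used=2 → run F
t=29: queue=[B,E,A,F] q_used=0 → run B
t=30: queue=[E,A,F] q_used=0 → run E
t=31: queue=[E,A,F] q_used=1 → run E
t=32: queue=[E,A,F] q_used=2 → run E
t=33: queue=[A,F,E] q_used=0 → run A
t=34: queue=[F,E] q_used=0 → run F
t=35: queue=[E] q_used=0 → run E
t=36: queue=[E] q_used=1 → run E
t=37: (idle)
t=38: (idle)

context switches = 15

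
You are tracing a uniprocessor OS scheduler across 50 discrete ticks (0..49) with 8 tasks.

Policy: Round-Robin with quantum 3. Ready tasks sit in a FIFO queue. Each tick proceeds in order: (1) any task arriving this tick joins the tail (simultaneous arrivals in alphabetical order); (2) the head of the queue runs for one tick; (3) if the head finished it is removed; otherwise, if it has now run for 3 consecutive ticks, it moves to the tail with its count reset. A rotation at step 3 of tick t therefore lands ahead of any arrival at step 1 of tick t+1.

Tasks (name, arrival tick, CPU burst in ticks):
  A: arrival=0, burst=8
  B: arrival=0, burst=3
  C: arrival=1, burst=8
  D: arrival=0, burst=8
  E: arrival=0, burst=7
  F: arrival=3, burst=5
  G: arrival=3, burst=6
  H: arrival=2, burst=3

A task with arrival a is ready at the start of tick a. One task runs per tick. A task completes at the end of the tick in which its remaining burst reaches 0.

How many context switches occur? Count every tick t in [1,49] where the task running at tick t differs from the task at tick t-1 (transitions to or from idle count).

context switches = 18

t=0: queue=[A,B,D,E] q_used=0 → run A
t=1: queue=[A,B,D,E,C] q_used=1 → run A
t=2: queue=[A,B,D,E,C,H] q_used=2 → run A
t=3: queue=[B,D,E,C,H,A,F,G] q_used=0 → run B
t=4: queue=[B,D,E,C,H,A,F,G] q_used=1 → run B
t=5: queue=[B,D,E,C,H,A,F,G] q_used=2 → run B
t=6: queue=[D,E,C,H,A,F,G] q_used=0 → run D
t=7: queue=[D,E,C,H,A,F,G] q_used=1 → run D
t=8: queue=[D,E,C,H,A,F,G] q_used=2 → run D
t=9: queue=[E,C,H,A,F,G,D] q_used=0 → run E
t=10: queue=[E,C,H,A,F,G,D] q_used=1 → run E
t=11: queue=[E,C,H,A,F,G,D] q_used=2 → run E
t=12: queue=[C,H,A,F,G,D,E] q_used=0 → run C
t=13: queue=[C,H,A,F,G,D,E] q_used=1 → run C
t=14: queue=[C,H,A,F,G,D,E] q_used=2 → run C
t=15: queue=[H,A,F,G,D,E,C] q_used=0 → run H
t=16: queue=[H,A,F,G,D,E,C] q_used=1 → run H
t=17: queue=[H,A,F,G,D,E,C] q_used=2 → run H
t=18: queue=[A,F,G,D,E,C] q_used=0 → run A
t=19: queue=[A,F,G,D,E,C] q_used=1 → run A
t=20: queue=[A,F,G,D,E,C] q_used=2 → run A
t=21: queue=[F,G,D,E,C,A] q_used=0 → run F
t=22: queue=[F,G,D,E,C,A] q_used=1 → run F
t=23: queue=[F,G,D,E,C,A] q_used=2 → run F
t=24: queue=[G,D,E,C,A,F] q_used=0 → run G
t=25: queue=[G,D,E,C,A,F] q_used=1 → run G
t=26: queue=[G,D,E,C,A,F] q_used=2 → run G
t=27: queue=[D,E,C,A,F,G] q_used=0 → run D
t=28: queue=[D,E,C,A,F,G] q_used=1 → run D
t=29: queue=[D,E,C,A,F,G] q_used=2 → run D
t=30: queue=[E,C,A,F,G,D] q_used=0 → run E
t=31: queue=[E,C,A,F,G,D] q_used=1 → run E
t=32: queue=[E,C,A,F,G,D] q_used=2 → run E
t=33: queue=[C,A,F,G,D,E] q_used=0 → run C
t=34: queue=[C,A,F,G,D,E] q_used=1 → run C
t=35: queue=[C,A,F,G,D,E] q_used=2 → run C
t=36: queue=[A,F,G,D,E,C] q_used=0 → run A
t=37: queue=[A,F,G,D,E,C] q_used=1 → run A
t=38: queue=[F,G,D,E,C] q_used=0 → run F
t=39: queue=[F,G,D,E,C] q_used=1 → run F
t=40: queue=[G,D,E,C] q_used=0 → run G
t=41: queue=[G,D,E,C] q_used=1 → run G
t=42: queue=[G,D,E,C] q_used=2 → run G
t=43: queue=[D,E,C] q_used=0 → run D
t=44: queue=[D,E,C] q_used=1 → run D
t=45: queue=[E,C] q_used=0 → run E
t=46: queue=[C] q_used=0 → run C
t=47: queue=[C] q_used=1 → run C
t=48: (idle)
t=49: (idle)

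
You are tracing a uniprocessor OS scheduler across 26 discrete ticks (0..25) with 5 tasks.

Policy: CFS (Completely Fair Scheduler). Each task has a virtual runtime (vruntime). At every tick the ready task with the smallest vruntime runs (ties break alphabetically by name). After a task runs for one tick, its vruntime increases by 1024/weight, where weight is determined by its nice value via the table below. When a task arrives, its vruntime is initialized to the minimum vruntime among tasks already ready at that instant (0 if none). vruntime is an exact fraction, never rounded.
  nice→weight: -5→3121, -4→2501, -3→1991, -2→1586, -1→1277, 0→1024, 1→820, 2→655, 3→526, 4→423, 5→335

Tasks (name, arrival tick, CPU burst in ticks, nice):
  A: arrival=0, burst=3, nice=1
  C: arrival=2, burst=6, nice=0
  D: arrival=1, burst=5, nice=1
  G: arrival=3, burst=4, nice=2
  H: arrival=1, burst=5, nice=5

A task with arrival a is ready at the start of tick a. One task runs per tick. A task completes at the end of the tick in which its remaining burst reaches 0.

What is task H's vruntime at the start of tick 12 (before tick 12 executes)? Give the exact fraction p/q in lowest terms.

vruntime(H, start of tick 12) = 59136/13735

t=0: vr[A=0] → run A
t=1: vr[A=256/205 D=256/205 H=256/205] → run A
t=2: vr[A=512/205 C=256/205 D=256/205 H=256/205] → run C
t=3: vr[A=512/205 C=461/205 D=256/205 G=256/205 H=256/205] → run D
t=4: vr[A=512/205 C=461/205 D=512/205 G=256/205 H=256/205] → run G
t=5: vr[A=512/205 C=461/205 D=512/205 G=15104/5371 H=256/205] → run H
t=6: vr[A=512/205 C=461/205 D=512/205 G=15104/5371 H=59136/13735] → run C
t=7: vr[A=512/205 C=666/205 D=512/205 G=15104/5371 H=59136/13735] → run A
t=8: vr[C=666/205 D=512/205 G=15104/5371 H=59136/13735] → run D
t=9: vr[C=666/205 D=768/205 G=15104/5371 H=59136/13735] → run G
t=10: vr[C=666/205 D=768/205 G=117504/26855 H=59136/13735] → run C
t=11: vr[C=871/205 D=768/205 G=117504/26855 H=59136/13735] → run D
t=12: vr[C=871/205 D=1024/205 G=117504/26855 H=59136/13735] → run C
t=13: vr[C=1076/205 D=1024/205 G=117504/26855 H=59136/13735] → run H
t=14: vr[C=1076/205 D=1024/205 G=117504/26855 H=20224/2747] → run G
t=15: vr[C=1076/205 D=1024/205 G=159488/26855 H=20224/2747] → run D
t=16: vr[C=1076/205 D=256/41 G=159488/26855 H=20224/2747] → run C
t=17: vr[C=1281/205 D=256/41 G=159488/26855 H=20224/2747] → run G
t=18: vr[C=1281/205 D=256/41 H=20224/2747] → run D
t=19: vr[C=1281/205 H=20224/2747] → run C
t=20: vr[H=20224/2747] → run H
t=21: vr[H=143104/13735] → run H
t=22: vr[H=185088/13735] → run H
t=23: (idle)
t=24: (idle)
t=25: (idle)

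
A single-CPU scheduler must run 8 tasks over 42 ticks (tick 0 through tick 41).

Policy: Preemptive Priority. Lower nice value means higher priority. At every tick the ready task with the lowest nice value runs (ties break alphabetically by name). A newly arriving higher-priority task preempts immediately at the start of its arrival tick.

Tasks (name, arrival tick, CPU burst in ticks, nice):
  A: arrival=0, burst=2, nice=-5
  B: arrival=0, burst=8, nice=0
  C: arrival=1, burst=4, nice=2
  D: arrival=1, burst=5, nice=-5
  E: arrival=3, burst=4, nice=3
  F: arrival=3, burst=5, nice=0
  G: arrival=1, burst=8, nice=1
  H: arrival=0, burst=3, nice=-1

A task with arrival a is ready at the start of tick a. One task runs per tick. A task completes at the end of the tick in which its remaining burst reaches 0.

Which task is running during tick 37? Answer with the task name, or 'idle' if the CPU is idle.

t=0: ready={A,B,H} → run A
t=1: ready={A,B,C,D,G,H} → run A
t=2: ready={B,C,D,G,H} → run D
t=3: ready={B,C,D,E,F,G,H} → run D
t=4: ready={B,C,D,E,F,G,H} → run D
t=5: ready={B,C,D,E,F,G,H} → run D
t=6: ready={B,C,D,E,F,G,H} → run D
t=7: ready={B,C,E,F,G,H} → run H
t=8: ready={B,C,E,F,G,H} → run H
t=9: ready={B,C,E,F,G,H} → run H
t=10: ready={B,C,E,F,G} → run B
t=11: ready={B,C,E,F,G} → run B
t=12: ready={B,C,E,F,G} → run B
t=13: ready={B,C,E,F,G} → run B
t=14: ready={B,C,E,F,G} → run B
t=15: ready={B,C,E,F,G} → run B
t=16: ready={B,C,E,F,G} → run B
t=17: ready={B,C,E,F,G} → run B
t=18: ready={C,E,F,G} → run F
t=19: ready={C,E,F,G} → run F
t=20: ready={C,E,F,G} → run F
t=21: ready={C,E,F,G} → run F
t=22: ready={C,E,F,G} → run F
t=23: ready={C,E,G} → run G
t=24: ready={C,E,G} → run G
t=25: ready={C,E,G} → run G
t=26: ready={C,E,G} → run G
t=27: ready={C,E,G} → run G
t=28: ready={C,E,G} → run G
t=29: ready={C,E,G} → run G
t=30: ready={C,E,G} → run G
t=31: ready={C,E} → run C
t=32: ready={C,E} → run C
t=33: ready={C,E} → run C
t=34: ready={C,E} → run C
t=35: ready={E} → run E
t=36: ready={E} → run E
t=37: ready={E} → run E
t=38: ready={E} → run E
t=39: (idle)
t=40: (idle)
t=41: (idle)

running at tick 37 = E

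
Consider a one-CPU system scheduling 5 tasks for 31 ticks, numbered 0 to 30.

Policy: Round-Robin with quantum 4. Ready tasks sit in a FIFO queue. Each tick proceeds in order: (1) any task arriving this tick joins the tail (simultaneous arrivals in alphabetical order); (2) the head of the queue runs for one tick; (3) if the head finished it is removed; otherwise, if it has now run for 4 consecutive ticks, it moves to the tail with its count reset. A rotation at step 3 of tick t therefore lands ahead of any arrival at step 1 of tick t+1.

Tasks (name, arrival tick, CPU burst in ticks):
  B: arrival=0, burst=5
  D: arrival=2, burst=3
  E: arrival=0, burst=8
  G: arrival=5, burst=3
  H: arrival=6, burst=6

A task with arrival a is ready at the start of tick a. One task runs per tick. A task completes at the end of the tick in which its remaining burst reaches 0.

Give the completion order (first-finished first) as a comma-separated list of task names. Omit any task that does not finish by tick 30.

completion order = D, B, G, E, H

t=0: queue=[B,E] q_used=0 → run B
t=1: queue=[B,E] q_used=1 → run B
t=2: queue=[B,E,D] q_used=2 → run B
t=3: queue=[B,E,D] q_used=3 → run B
t=4: queue=[E,D,B] q_used=0 → run E
t=5: queue=[E,D,B,G] q_used=1 → run E
t=6: queue=[E,D,B,G,H] q_used=2 → run E
t=7: queue=[E,D,B,G,H] q_used=3 → run E
t=8: queue=[D,B,G,H,E] q_used=0 → run D
t=9: queue=[D,B,G,H,E] q_used=1 → run D
t=10: queue=[D,B,G,H,E] q_used=2 → run D
t=11: queue=[B,G,H,E] q_used=0 → run B
t=12: queue=[G,H,E] q_used=0 → run G
t=13: queue=[G,H,E] q_used=1 → run G
t=14: queue=[G,H,E] q_used=2 → run G
t=15: queue=[H,E] q_used=0 → run H
t=16: queue=[H,E] q_used=1 → run H
t=17: queue=[H,E] q_used=2 → run H
t=18: queue=[H,E] q_used=3 → run H
t=19: queue=[E,H] q_used=0 → run E
t=20: queue=[E,H] q_used=1 → run E
t=21: queue=[E,H] q_used=2 → run E
t=22: queue=[E,H] q_used=3 → run E
t=23: queue=[H] q_used=0 → run H
t=24: queue=[H] q_used=1 → run H
t=25: (idle)
t=26: (idle)
t=27: (idle)
t=28: (idle)
t=29: (idle)
t=30: (idle)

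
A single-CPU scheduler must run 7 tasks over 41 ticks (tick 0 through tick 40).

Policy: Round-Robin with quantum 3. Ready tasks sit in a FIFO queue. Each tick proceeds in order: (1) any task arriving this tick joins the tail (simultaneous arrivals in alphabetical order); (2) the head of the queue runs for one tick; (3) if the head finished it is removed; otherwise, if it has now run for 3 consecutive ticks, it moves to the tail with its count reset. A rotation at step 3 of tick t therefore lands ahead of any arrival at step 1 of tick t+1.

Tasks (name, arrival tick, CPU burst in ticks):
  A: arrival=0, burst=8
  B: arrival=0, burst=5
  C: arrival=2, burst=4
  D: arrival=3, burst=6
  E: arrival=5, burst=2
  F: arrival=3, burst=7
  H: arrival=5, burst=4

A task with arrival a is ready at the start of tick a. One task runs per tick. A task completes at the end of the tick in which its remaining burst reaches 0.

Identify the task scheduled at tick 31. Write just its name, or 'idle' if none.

running at tick 31 = F

t=0: queue=[A,B] q_used=0 → run A
t=1: queue=[A,B] q_used=1 → run A
t=2: queue=[A,B,C] q_used=2 → run A
t=3: queue=[B,C,A,D,F] q_used=0 → run B
t=4: queue=[B,C,A,D,F] q_used=1 → run B
t=5: queue=[B,C,A,D,F,E,H] q_used=2 → run B
t=6: queue=[C,A,D,F,E,H,B] q_used=0 → run C
t=7: queue=[C,A,D,F,E,H,B] q_used=1 → run C
t=8: queue=[C,A,D,F,E,H,B] q_used=2 → run C
t=9: queue=[A,D,F,E,H,B,C] q_used=0 → run A
t=10: queue=[A,D,F,E,H,B,C] q_used=1 → run A
t=11: queue=[A,D,F,E,H,B,C] q_used=2 → run A
t=12: queue=[D,F,E,H,B,C,A] q_used=0 → run D
t=13: queue=[D,F,E,H,B,C,A] q_used=1 → run D
t=14: queue=[D,F,E,H,B,C,A] q_used=2 → run D
t=15: queue=[F,E,H,B,C,A,D] q_used=0 → run F
t=16: queue=[F,E,H,B,C,A,D] q_used=1 → run F
t=17: queue=[F,E,H,B,C,A,D] q_used=2 → run F
t=18: queue=[E,H,B,C,A,D,F] q_used=0 → run E
t=19: queue=[E,H,B,C,A,D,F] q_used=1 → run E
t=20: queue=[H,B,C,A,D,F] q_used=0 → run H
t=21: queue=[H,B,C,A,D,F] q_used=1 → run H
t=22: queue=[H,B,C,A,D,F] q_used=2 → run H
t=23: queue=[B,C,A,D,F,H] q_used=0 → run B
t=24: queue=[B,C,A,D,F,H] q_used=1 → run B
t=25: queue=[C,A,D,F,H] q_used=0 → run C
t=26: queue=[A,D,F,H] q_used=0 → run A
t=27: queue=[A,D,F,H] q_used=1 → run A
t=28: queue=[D,F,H] q_used=0 → run D
t=29: queue=[D,F,H] q_used=1 → run D
t=30: queue=[D,F,H] q_used=2 → run D
t=31: queue=[F,H] q_used=0 → run F
t=32: queue=[F,H] q_used=1 → run F
t=33: queue=[F,H] q_used=2 → run F
t=34: queue=[H,F] q_used=0 → run H
t=35: queue=[F] q_used=0 → run F
t=36: (idle)
t=37: (idle)
t=38: (idle)
t=39: (idle)
t=40: (idle)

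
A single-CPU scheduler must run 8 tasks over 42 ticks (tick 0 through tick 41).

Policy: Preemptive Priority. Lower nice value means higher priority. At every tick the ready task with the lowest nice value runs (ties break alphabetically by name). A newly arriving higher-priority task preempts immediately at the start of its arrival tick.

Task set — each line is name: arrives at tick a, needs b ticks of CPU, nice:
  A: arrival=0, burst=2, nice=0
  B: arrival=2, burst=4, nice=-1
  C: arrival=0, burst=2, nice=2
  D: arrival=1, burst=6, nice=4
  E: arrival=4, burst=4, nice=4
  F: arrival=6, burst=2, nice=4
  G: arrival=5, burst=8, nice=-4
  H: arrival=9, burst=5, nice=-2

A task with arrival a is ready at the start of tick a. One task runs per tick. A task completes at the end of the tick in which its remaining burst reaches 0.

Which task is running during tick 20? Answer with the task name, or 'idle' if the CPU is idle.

running at tick 20 = C

t=0: ready={A,C} → run A
t=1: ready={A,C,D} → run A
t=2: ready={B,C,D} → run B
t=3: ready={B,C,D} → run B
t=4: ready={B,C,D,E} → run B
t=5: ready={B,C,D,E,G} → run G
t=6: ready={B,C,D,E,F,G} → run G
t=7: ready={B,C,D,E,F,G} → run G
t=8: ready={B,C,D,E,F,G} → run G
t=9: ready={B,C,D,E,F,G,H} → run G
t=10: ready={B,C,D,E,F,G,H} → run G
t=11: ready={B,C,D,E,F,G,H} → run G
t=12: ready={B,C,D,E,F,G,H} → run G
t=13: ready={B,C,D,E,F,H} → run H
t=14: ready={B,C,D,E,F,H} → run H
t=15: ready={B,C,D,E,F,H} → run H
t=16: ready={B,C,D,E,F,H} → run H
t=17: ready={B,C,D,E,F,H} → run H
t=18: ready={B,C,D,E,F} → run B
t=19: ready={C,D,E,F} → run C
t=20: ready={C,D,E,F} → run C
t=21: ready={D,E,F} → run D
t=22: ready={D,E,F} → run D
t=23: ready={D,E,F} → run D
t=24: ready={D,E,F} → run D
t=25: ready={D,E,F} → run D
t=26: ready={D,E,F} → run D
t=27: ready={E,F} → run E
t=28: ready={E,F} → run E
t=29: ready={E,F} → run E
t=30: ready={E,F} → run E
t=31: ready={F} → run F
t=32: ready={F} → run F
t=33: (idle)
t=34: (idle)
t=35: (idle)
t=36: (idle)
t=37: (idle)
t=38: (idle)
t=39: (idle)
t=40: (idle)
t=41: (idle)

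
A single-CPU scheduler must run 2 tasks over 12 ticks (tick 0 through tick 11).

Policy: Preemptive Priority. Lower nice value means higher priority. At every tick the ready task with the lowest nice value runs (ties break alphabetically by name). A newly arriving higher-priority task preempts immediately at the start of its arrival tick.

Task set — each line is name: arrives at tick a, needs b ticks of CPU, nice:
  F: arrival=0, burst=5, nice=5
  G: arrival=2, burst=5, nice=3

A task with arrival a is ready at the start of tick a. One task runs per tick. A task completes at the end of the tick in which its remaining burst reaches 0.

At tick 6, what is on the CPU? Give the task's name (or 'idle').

running at tick 6 = G

t=0: ready={F} → run F
t=1: ready={F} → run F
t=2: ready={F,G} → run G
t=3: ready={F,G} → run G
t=4: ready={F,G} → run G
t=5: ready={F,G} → run G
t=6: ready={F,G} → run G
t=7: ready={F} → run F
t=8: ready={F} → run F
t=9: ready={F} → run F
t=10: (idle)
t=11: (idle)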